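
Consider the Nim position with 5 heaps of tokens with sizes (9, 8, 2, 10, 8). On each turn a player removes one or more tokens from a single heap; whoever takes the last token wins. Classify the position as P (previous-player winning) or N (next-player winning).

Compute the nim-sum pairwise:
9 ⊕ 8 = 1
1 ⊕ 2 = 3
3 ⊕ 10 = 9
9 ⊕ 8 = 1
The nim-sum is 1 ≠ 0, so this is an N-position: the player to move can win.

N-position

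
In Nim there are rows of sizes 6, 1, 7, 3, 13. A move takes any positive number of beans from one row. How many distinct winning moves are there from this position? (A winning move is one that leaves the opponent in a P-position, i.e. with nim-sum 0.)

Compute the nim-sum pairwise:
6 XOR 1 = 7
7 XOR 7 = 0
0 XOR 3 = 3
3 XOR 13 = 14
The overall nim-sum is X = 14. A row of size p has a winning move iff p XOR X < p (reduce it to p XOR X).
  6: 6 XOR 14 = 8 ≥ 6 — no move.
  1: 1 XOR 14 = 15 ≥ 1 — no move.
  7: 7 XOR 14 = 9 ≥ 7 — no move.
  3: 3 XOR 14 = 13 ≥ 3 — no move.
  13: 13 XOR 14 = 3 < 13 — winning move (to 3).
That gives 1 winning move.

1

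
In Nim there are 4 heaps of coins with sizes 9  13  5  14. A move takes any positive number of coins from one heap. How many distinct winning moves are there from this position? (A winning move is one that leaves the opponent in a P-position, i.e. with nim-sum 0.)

3

Nim-sum: 9 XOR 13 XOR 5 XOR 14 = 15.
The overall nim-sum is X = 15. A heap of size p has a winning move iff p XOR X < p (reduce it to p XOR X).
  9: 9 XOR 15 = 6 < 9 — winning move (to 6).
  13: 13 XOR 15 = 2 < 13 — winning move (to 2).
  5: 5 XOR 15 = 10 ≥ 5 — no move.
  14: 14 XOR 15 = 1 < 14 — winning move (to 1).
That gives 3 winning moves.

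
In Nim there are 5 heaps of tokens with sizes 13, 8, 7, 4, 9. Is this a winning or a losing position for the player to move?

Bitwise XOR of the heap sizes:
  1101  (13)
  1000  (8)
  0111  (7)
  0100  (4)
  1001  (9)
  ----
  1111  (15)
The nim-sum is 15 ≠ 0, so this is an N-position: the player to move can win.

Winning position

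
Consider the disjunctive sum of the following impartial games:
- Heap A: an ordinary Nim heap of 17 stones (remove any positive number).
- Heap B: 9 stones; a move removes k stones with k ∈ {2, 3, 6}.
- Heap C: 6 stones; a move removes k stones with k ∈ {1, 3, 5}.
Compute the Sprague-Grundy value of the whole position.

17

Heap A is a plain Nim heap of size 17, so its Grundy value is 17.
For heap B, compute g(0), g(1), … with moves {2, 3, 6}:
g(0) = mex{} = 0
g(1) = mex{} = 0
g(2) = mex{0} = 1
g(3) = mex{0} = 1
g(4) = mex{0,1} = 2
g(5) = mex{1} = 0
g(6) = mex{0,1,2} = 3
g(7) = mex{0,2} = 1
g(8) = mex{0,1,3} = 2
g(9) = mex{1,3} = 0
So g(9) = 0.
For heap C, compute g(0), g(1), … with moves {1, 3, 5}:
g(0) = mex{} = 0
g(1) = mex{0} = 1
g(2) = mex{1} = 0
g(3) = mex{0} = 1
g(4) = mex{1} = 0
g(5) = mex{0} = 1
g(6) = mex{1} = 0
So g(6) = 0.
The value of a disjunctive sum is the nim-sum of the parts.
Combined value = 17 XOR 0 XOR 0 = 17.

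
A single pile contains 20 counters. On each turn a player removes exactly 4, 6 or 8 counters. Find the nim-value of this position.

2

Build the Grundy sequence with g(k) = mex{g(k−s) : s ∈ {4, 6, 8}, s ≤ k}:
k:     0  1  2  3  4  5  6  7  8  9 10 11 12 13 14 15 16 17 18 19 20
g(k):  0  0  0  0  1  1  1  1  2  2  2  2  0  0  0  0  1  1  1  1  2
So g(20) = 2.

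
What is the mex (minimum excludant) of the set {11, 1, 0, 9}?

2

The values 0, 1 are all present; 2 is the first non-negative integer missing from the set.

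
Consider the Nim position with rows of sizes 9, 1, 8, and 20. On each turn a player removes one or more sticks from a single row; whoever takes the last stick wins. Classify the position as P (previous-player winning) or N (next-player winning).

Nim-sum: 9 ⊕ 1 ⊕ 8 ⊕ 20 = 20.
The nim-sum is 20 ≠ 0, so this is an N-position: the player to move can win.

N-position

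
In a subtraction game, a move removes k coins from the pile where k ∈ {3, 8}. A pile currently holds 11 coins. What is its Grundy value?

0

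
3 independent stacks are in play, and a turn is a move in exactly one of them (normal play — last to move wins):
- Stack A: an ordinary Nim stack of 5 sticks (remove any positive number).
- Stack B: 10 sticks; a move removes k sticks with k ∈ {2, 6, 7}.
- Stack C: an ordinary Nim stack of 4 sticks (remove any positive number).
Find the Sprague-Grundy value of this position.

2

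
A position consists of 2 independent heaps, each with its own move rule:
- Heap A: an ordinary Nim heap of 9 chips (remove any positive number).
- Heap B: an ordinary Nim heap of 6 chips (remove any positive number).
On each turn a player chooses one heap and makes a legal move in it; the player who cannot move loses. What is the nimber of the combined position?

15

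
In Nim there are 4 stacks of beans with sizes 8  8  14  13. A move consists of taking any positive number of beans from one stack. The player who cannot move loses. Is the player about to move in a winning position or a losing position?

Winning position

Nim-sum: 8 ^ 8 ^ 14 ^ 13 = 3.
The nim-sum is 3 ≠ 0, so this is an N-position: the player to move can win.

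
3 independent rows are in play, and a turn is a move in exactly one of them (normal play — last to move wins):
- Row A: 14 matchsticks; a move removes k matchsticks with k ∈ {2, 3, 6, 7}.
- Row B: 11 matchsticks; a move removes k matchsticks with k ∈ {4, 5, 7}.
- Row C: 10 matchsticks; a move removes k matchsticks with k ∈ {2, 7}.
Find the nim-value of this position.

0

For row A, compute g(0), g(1), … with moves {2, 3, 6, 7}:
g(0) = mex{} = 0
g(1) = mex{} = 0
g(2) = mex{0} = 1
g(3) = mex{0} = 1
g(4) = mex{0,1} = 2
g(5) = mex{1} = 0
g(6) = mex{0,1,2} = 3
g(7) = mex{0,2} = 1
g(8) = mex{0,1,3} = 2
g(9) = mex{1,3} = 0
g(10) = mex{1,2} = 0
g(11) = mex{0,2} = 1
g(12) = mex{0,3} = 1
g(13) = mex{0,1,3} = 2
g(14) = mex{1,2} = 0
So g(14) = 0.
Grundy values for row B (subtraction set {4, 5, 7}):
k:     0  1  2  3  4  5  6  7  8  9 10 11
g(k):  0  0  0  0  1  1  1  1  2  2  2  0
So g(11) = 0.
Grundy values for row C (subtraction set {2, 7}):
g(0) = mex{} = 0
g(1) = mex{} = 0
g(2) = mex{0} = 1
g(3) = mex{0} = 1
g(4) = mex{1} = 0
g(5) = mex{1} = 0
g(6) = mex{0} = 1
g(7) = mex{0} = 1
g(8) = mex{0,1} = 2
g(9) = mex{1} = 0
g(10) = mex{1,2} = 0
So g(10) = 0.
By the Sprague-Grundy theorem, the Grundy value of a sum of independent games is the XOR of the component values.
Combined value = 0 ⊕ 0 ⊕ 0 = 0.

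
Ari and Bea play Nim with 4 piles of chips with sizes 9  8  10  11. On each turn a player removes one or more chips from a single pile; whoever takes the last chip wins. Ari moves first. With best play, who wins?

Bea wins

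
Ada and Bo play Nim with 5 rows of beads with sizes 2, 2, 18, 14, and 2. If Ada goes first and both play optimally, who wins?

Compute the nim-sum pairwise:
2 ^ 2 = 0
0 ^ 18 = 18
18 ^ 14 = 28
28 ^ 2 = 30
The nim-sum is 30 ≠ 0, so this is an N-position: the player to move can win; Ada has a winning move.

Ada wins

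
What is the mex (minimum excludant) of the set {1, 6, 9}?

0

0 is not in the set, so the mex is 0.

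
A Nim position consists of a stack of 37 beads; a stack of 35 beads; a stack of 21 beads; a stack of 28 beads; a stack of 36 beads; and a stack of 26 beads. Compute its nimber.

49

Compute the nim-sum pairwise:
37 ⊕ 35 = 6
6 ⊕ 21 = 19
19 ⊕ 28 = 15
15 ⊕ 36 = 43
43 ⊕ 26 = 49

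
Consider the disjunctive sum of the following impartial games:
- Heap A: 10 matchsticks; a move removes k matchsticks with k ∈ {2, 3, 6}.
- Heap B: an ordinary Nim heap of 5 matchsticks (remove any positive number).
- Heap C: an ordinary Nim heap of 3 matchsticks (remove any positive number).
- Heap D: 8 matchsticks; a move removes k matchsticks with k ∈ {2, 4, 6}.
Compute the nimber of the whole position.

For heap A, compute g(0), g(1), … with moves {2, 3, 6}:
g(0) = mex{} = 0
g(1) = mex{} = 0
g(2) = mex{0} = 1
g(3) = mex{0} = 1
g(4) = mex{0,1} = 2
g(5) = mex{1} = 0
g(6) = mex{0,1,2} = 3
g(7) = mex{0,2} = 1
g(8) = mex{0,1,3} = 2
g(9) = mex{1,3} = 0
g(10) = mex{1,2} = 0
So g(10) = 0.
Heap B is a plain Nim heap of size 5, so its Grundy value is 5.
Heap C is a plain Nim heap of size 3, so its Grundy value is 3.
For heap D, compute g(0), g(1), … with moves {2, 4, 6}:
g(0) = mex{} = 0
g(1) = mex{} = 0
g(2) = mex{0} = 1
g(3) = mex{0} = 1
g(4) = mex{0,1} = 2
g(5) = mex{0,1} = 2
g(6) = mex{0,1,2} = 3
g(7) = mex{0,1,2} = 3
g(8) = mex{1,2,3} = 0
So g(8) = 0.
By the Sprague-Grundy theorem, the Grundy value of a sum of independent games is the XOR of the component values.
Combined value = 0 XOR 5 XOR 3 XOR 0 = 6.

6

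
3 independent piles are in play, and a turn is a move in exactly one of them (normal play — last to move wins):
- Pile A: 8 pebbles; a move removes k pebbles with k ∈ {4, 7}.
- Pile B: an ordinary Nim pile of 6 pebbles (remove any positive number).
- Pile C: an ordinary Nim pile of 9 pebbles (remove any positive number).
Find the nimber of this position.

13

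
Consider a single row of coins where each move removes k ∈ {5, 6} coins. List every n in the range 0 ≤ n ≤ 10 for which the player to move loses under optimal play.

0, 1, 2, 3, 4

Compute g(0), g(1), … for moves {5, 6}:
k:     0  1  2  3  4  5  6  7  8  9 10
g(k):  0  0  0  0  0  1  1  1  1  1  2
The P-positions (g = 0) in 0..10 are 0, 1, 2, 3, 4.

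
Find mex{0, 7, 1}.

2

The values 0, 1 are all present; 2 is the first non-negative integer missing from the set.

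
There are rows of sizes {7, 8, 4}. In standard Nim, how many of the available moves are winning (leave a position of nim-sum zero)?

1

Write each in binary and XOR column by column:
  0111  (7)
  1000  (8)
  0100  (4)
  ----
  1011  (11)
The overall nim-sum is X = 11. A row of size p has a winning move iff p XOR X < p (reduce it to p XOR X).
  7: 7 XOR 11 = 12 ≥ 7 — no move.
  8: 8 XOR 11 = 3 < 8 — winning move (to 3).
  4: 4 XOR 11 = 15 ≥ 4 — no move.
That gives 1 winning move.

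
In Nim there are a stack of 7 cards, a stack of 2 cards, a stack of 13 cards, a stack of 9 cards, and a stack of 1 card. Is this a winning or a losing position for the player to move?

Nim-sum: 7 ⊕ 2 ⊕ 13 ⊕ 9 ⊕ 1 = 0.
The nim-sum is 0, so this is a P-position: the player to move is in a losing position under optimal play.

Losing position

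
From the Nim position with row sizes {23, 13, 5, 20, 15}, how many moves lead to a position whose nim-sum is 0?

Nim-sum: 23 ^ 13 ^ 5 ^ 20 ^ 15 = 4.
The overall nim-sum is X = 4. A row of size p has a winning move iff p XOR X < p (reduce it to p XOR X).
  23: 23 XOR 4 = 19 < 23 — winning move (to 19).
  13: 13 XOR 4 = 9 < 13 — winning move (to 9).
  5: 5 XOR 4 = 1 < 5 — winning move (to 1).
  20: 20 XOR 4 = 16 < 20 — winning move (to 16).
  15: 15 XOR 4 = 11 < 15 — winning move (to 11).
That gives 5 winning moves.

5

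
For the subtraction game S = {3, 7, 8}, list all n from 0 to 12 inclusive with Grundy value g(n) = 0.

0, 1, 2, 6, 11, 12

Grundy values for subtraction set {3, 7, 8}:
k:     0  1  2  3  4  5  6  7  8  9 10 11 12
g(k):  0  0  0  1  1  1  0  2  2  1  3  0  0
The P-positions (g = 0) in 0..12 are 0, 1, 2, 6, 11, 12.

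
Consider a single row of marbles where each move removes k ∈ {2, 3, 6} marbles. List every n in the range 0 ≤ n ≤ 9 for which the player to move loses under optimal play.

0, 1, 5, 9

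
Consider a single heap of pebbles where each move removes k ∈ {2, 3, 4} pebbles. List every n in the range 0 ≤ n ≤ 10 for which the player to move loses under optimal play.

Build the Grundy sequence with g(k) = mex{g(k−s) : s ∈ {2, 3, 4}, s ≤ k}:
k:     0  1  2  3  4  5  6  7  8  9 10
g(k):  0  0  1  1  2  2  0  0  1  1  2
The P-positions (g = 0) in 0..10 are 0, 1, 6, 7.

0, 1, 6, 7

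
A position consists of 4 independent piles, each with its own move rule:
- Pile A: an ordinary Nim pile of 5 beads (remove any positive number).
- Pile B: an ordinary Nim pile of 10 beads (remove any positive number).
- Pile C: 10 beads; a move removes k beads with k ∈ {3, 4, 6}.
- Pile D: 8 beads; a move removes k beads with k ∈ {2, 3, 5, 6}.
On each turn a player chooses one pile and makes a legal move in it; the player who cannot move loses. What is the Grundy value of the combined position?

Pile A is a plain Nim pile of size 5, so its Grundy value is 5.
Pile B is a plain Nim pile of size 10, so its Grundy value is 10.
For pile C, compute g(0), g(1), … with moves {3, 4, 6}:
g(0) = mex{} = 0
g(1) = mex{} = 0
g(2) = mex{} = 0
g(3) = mex{0} = 1
g(4) = mex{0} = 1
g(5) = mex{0} = 1
g(6) = mex{0,1} = 2
g(7) = mex{0,1} = 2
g(8) = mex{0,1} = 2
g(9) = mex{1,2} = 0
g(10) = mex{1,2} = 0
So g(10) = 0.
For pile D, compute g(0), g(1), … with moves {2, 3, 5, 6}:
g(0) = mex{} = 0
g(1) = mex{} = 0
g(2) = mex{0} = 1
g(3) = mex{0} = 1
g(4) = mex{0,1} = 2
g(5) = mex{0,1} = 2
g(6) = mex{0,1,2} = 3
g(7) = mex{0,1,2} = 3
g(8) = mex{1,2,3} = 0
So g(8) = 0.
The value of a disjunctive sum is the nim-sum of the parts.
Combined value = 5 ⊕ 10 ⊕ 0 ⊕ 0 = 15.

15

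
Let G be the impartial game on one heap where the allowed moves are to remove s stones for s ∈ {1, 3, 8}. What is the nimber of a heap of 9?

3

Compute g(0), g(1), … for moves {1, 3, 8}:
k:     0  1  2  3  4  5  6  7  8  9
g(k):  0  1  0  1  0  1  0  1  2  3
So g(9) = 3.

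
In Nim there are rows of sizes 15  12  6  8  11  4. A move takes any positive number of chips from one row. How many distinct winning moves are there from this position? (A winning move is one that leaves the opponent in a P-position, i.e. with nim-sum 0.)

Nim-sum: 15 ^ 12 ^ 6 ^ 8 ^ 11 ^ 4 = 2.
The overall nim-sum is X = 2. A row of size p has a winning move iff p XOR X < p (reduce it to p XOR X).
  15: 15 XOR 2 = 13 < 15 — winning move (to 13).
  12: 12 XOR 2 = 14 ≥ 12 — no move.
  6: 6 XOR 2 = 4 < 6 — winning move (to 4).
  8: 8 XOR 2 = 10 ≥ 8 — no move.
  11: 11 XOR 2 = 9 < 11 — winning move (to 9).
  4: 4 XOR 2 = 6 ≥ 4 — no move.
That gives 3 winning moves.

3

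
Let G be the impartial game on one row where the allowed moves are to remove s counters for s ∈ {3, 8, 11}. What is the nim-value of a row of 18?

Compute g(0), g(1), … for moves {3, 8, 11}:
k:     0  1  2  3  4  5  6  7  8  9 10 11 12 13 14 15 16 17 18
g(k):  0  0  0  1  1  1  0  0  2  1  1  3  2  2  2  3  0  3  2
So g(18) = 2.

2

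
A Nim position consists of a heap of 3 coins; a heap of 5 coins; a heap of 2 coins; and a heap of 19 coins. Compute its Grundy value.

23

Nim-sum: 3 ⊕ 5 ⊕ 2 ⊕ 19 = 23.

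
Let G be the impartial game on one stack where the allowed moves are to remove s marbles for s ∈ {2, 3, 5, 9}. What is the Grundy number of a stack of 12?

2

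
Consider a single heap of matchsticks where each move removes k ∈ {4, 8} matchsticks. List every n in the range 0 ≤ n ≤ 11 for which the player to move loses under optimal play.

Grundy values for subtraction set {4, 8}:
g(0) = mex{} = 0
g(1) = mex{} = 0
g(2) = mex{} = 0
g(3) = mex{} = 0
g(4) = mex{0} = 1
g(5) = mex{0} = 1
g(6) = mex{0} = 1
g(7) = mex{0} = 1
g(8) = mex{0,1} = 2
g(9) = mex{0,1} = 2
g(10) = mex{0,1} = 2
g(11) = mex{0,1} = 2
The P-positions (g = 0) in 0..11 are 0, 1, 2, 3.

0, 1, 2, 3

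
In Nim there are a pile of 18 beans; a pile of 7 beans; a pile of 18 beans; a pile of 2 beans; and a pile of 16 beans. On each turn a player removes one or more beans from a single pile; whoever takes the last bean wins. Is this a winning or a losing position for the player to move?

Winning position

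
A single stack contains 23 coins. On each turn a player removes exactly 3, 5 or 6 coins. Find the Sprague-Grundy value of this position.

1

Build the Grundy sequence with g(k) = mex{g(k−s) : s ∈ {3, 5, 6}, s ≤ k}:
k:     0  1  2  3  4  5  6  7  8  9 10 11 12 13 14 15 16 17 18 19 20 21 22 23
g(k):  0  0  0  1  1  1  2  2  2  0  0  0  1  1  1  2  2  2  0  0  0  1  1  1
So g(23) = 1.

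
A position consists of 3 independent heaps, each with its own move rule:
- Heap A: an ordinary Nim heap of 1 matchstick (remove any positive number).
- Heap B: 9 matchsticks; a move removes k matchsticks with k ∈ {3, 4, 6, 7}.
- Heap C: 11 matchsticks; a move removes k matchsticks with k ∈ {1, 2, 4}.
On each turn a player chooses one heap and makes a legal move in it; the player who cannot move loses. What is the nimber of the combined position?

0

Heap A is a plain Nim heap of size 1, so its Grundy value is 1.
Grundy values for heap B (subtraction set {3, 4, 6, 7}):
g(0) = mex{} = 0
g(1) = mex{} = 0
g(2) = mex{} = 0
g(3) = mex{0} = 1
g(4) = mex{0} = 1
g(5) = mex{0} = 1
g(6) = mex{0,1} = 2
g(7) = mex{0,1} = 2
g(8) = mex{0,1} = 2
g(9) = mex{0,1,2} = 3
So g(9) = 3.
For heap C, compute g(0), g(1), … with moves {1, 2, 4}:
k:     0  1  2  3  4  5  6  7  8  9 10 11
g(k):  0  1  2  0  1  2  0  1  2  0  1  2
So g(11) = 2.
By the Sprague-Grundy theorem, the Grundy value of a sum of independent games is the XOR of the component values.
Combined value = 1 XOR 3 XOR 2 = 0.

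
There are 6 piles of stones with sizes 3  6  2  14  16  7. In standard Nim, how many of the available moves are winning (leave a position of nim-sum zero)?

1

Write each in binary and XOR column by column:
  00011  (3)
  00110  (6)
  00010  (2)
  01110  (14)
  10000  (16)
  00111  (7)
  -----
  11110  (30)
The overall nim-sum is X = 30. A pile of size p has a winning move iff p XOR X < p (reduce it to p XOR X).
  3: 3 XOR 30 = 29 ≥ 3 — no move.
  6: 6 XOR 30 = 24 ≥ 6 — no move.
  2: 2 XOR 30 = 28 ≥ 2 — no move.
  14: 14 XOR 30 = 16 ≥ 14 — no move.
  16: 16 XOR 30 = 14 < 16 — winning move (to 14).
  7: 7 XOR 30 = 25 ≥ 7 — no move.
That gives 1 winning move.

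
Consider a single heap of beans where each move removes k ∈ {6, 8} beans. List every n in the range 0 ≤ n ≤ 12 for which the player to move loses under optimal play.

0, 1, 2, 3, 4, 5

Grundy values for subtraction set {6, 8}:
k:     0  1  2  3  4  5  6  7  8  9 10 11 12
g(k):  0  0  0  0  0  0  1  1  1  1  1  1  2
The P-positions (g = 0) in 0..12 are 0, 1, 2, 3, 4, 5.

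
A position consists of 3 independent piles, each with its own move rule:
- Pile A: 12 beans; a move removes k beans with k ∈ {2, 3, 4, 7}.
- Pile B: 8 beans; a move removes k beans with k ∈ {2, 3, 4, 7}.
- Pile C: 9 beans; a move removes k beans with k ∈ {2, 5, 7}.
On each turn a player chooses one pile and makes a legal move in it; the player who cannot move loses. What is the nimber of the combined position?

3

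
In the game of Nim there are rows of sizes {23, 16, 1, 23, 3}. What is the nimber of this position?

In binary:
  10111  (23)
  10000  (16)
  00001  (1)
  10111  (23)
  00011  (3)
  -----
  10010  (18)

18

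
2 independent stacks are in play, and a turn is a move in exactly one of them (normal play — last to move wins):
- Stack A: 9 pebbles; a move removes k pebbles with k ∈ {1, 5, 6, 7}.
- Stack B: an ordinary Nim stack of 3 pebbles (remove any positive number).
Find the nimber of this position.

Build the Grundy sequence for stack A with g(k) = mex{g(k−s) : s ∈ {1, 5, 6, 7}, s ≤ k}:
g(0) = mex{} = 0
g(1) = mex{0} = 1
g(2) = mex{1} = 0
g(3) = mex{0} = 1
g(4) = mex{1} = 0
g(5) = mex{0} = 1
g(6) = mex{0,1} = 2
g(7) = mex{0,1,2} = 3
g(8) = mex{0,1,3} = 2
g(9) = mex{0,1,2} = 3
So g(9) = 3.
Stack B is a plain Nim stack of size 3, so its Grundy value is 3.
By the Sprague-Grundy theorem, the Grundy value of a sum of independent games is the XOR of the component values.
Combined value = 3 XOR 3 = 0.

0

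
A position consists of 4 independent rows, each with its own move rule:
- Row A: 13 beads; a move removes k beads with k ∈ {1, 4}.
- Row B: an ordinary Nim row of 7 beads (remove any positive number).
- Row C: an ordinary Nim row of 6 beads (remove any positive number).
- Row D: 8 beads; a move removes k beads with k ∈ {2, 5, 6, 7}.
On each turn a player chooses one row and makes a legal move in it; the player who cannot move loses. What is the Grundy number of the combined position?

Grundy values for row A (subtraction set {1, 4}):
g(0) = mex{} = 0
g(1) = mex{0} = 1
g(2) = mex{1} = 0
g(3) = mex{0} = 1
g(4) = mex{0,1} = 2
g(5) = mex{1,2} = 0
g(6) = mex{0} = 1
g(7) = mex{1} = 0
g(8) = mex{0,2} = 1
g(9) = mex{0,1} = 2
g(10) = mex{1,2} = 0
g(11) = mex{0} = 1
g(12) = mex{1} = 0
g(13) = mex{0,2} = 1
So g(13) = 1.
Row B is a plain Nim row of size 7, so its Grundy value is 7.
Row C is a plain Nim row of size 6, so its Grundy value is 6.
Build the Grundy sequence for row D with g(k) = mex{g(k−s) : s ∈ {2, 5, 6, 7}, s ≤ k}:
g(0) = mex{} = 0
g(1) = mex{} = 0
g(2) = mex{0} = 1
g(3) = mex{0} = 1
g(4) = mex{1} = 0
g(5) = mex{0,1} = 2
g(6) = mex{0} = 1
g(7) = mex{0,1,2} = 3
g(8) = mex{0,1} = 2
So g(8) = 2.
The value of a disjunctive sum is the nim-sum of the parts.
Combined value = 1 ⊕ 7 ⊕ 6 ⊕ 2 = 2.

2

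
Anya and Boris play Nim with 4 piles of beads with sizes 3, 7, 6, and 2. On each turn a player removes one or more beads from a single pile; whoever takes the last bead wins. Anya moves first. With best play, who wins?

Boris wins

Compute the nim-sum pairwise:
3 XOR 7 = 4
4 XOR 6 = 2
2 XOR 2 = 0
The nim-sum is 0, so this is a P-position: the player to move is in a losing position under optimal play; Anya is about to move from it and so loses — Boris wins.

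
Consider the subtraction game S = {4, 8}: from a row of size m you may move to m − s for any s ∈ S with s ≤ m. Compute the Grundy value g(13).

0

Compute g(0), g(1), … for moves {4, 8}:
k:     0  1  2  3  4  5  6  7  8  9 10 11 12 13
g(k):  0  0  0  0  1  1  1  1  2  2  2  2  0  0
So g(13) = 0.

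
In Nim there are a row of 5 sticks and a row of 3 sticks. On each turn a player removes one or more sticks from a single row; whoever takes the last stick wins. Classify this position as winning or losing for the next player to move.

Write each in binary and XOR column by column:
  101  (5)
  011  (3)
  ---
  110  (6)
The nim-sum is 6 ≠ 0, so this is an N-position: the player to move can win.

Winning position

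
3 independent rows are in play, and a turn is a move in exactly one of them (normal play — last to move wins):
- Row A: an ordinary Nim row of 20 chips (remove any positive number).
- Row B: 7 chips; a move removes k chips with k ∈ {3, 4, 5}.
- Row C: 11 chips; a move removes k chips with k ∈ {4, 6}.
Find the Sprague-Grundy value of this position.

Row A is a plain Nim row of size 20, so its Grundy value is 20.
For row B, compute g(0), g(1), … with moves {3, 4, 5}:
g(0) = mex{} = 0
g(1) = mex{} = 0
g(2) = mex{} = 0
g(3) = mex{0} = 1
g(4) = mex{0} = 1
g(5) = mex{0} = 1
g(6) = mex{0,1} = 2
g(7) = mex{0,1} = 2
So g(7) = 2.
Grundy values for row C (subtraction set {4, 6}):
g(0) = mex{} = 0
g(1) = mex{} = 0
g(2) = mex{} = 0
g(3) = mex{} = 0
g(4) = mex{0} = 1
g(5) = mex{0} = 1
g(6) = mex{0} = 1
g(7) = mex{0} = 1
g(8) = mex{0,1} = 2
g(9) = mex{0,1} = 2
g(10) = mex{1} = 0
g(11) = mex{1} = 0
So g(11) = 0.
The value of a disjunctive sum is the nim-sum of the parts.
Combined value = 20 XOR 2 XOR 0 = 22.

22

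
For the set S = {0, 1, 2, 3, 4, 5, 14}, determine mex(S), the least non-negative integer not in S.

6

The values 0, 1, 2, 3, 4, 5 are all present; 6 is the first non-negative integer missing from the set.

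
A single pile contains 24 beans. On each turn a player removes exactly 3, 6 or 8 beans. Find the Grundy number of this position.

Build the Grundy sequence with g(k) = mex{g(k−s) : s ∈ {3, 6, 8}, s ≤ k}:
k:     0  1  2  3  4  5  6  7  8  9 10 11 12 13 14 15 16 17 18 19 20 21 22 23 24
g(k):  0  0  0  1  1  1  2  2  2  3  3  0  0  0  1  1  1  2  2  2  3  3  0  0  0
So g(24) = 0.

0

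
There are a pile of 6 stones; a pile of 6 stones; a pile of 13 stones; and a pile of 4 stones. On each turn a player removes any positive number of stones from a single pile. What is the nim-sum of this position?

9

Bitwise XOR of the heap sizes:
  0110  (6)
  0110  (6)
  1101  (13)
  0100  (4)
  ----
  1001  (9)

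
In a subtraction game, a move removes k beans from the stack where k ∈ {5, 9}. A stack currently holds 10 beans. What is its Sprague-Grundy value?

2

Grundy values for subtraction set {5, 9}:
g(0) = mex{} = 0
g(1) = mex{} = 0
g(2) = mex{} = 0
g(3) = mex{} = 0
g(4) = mex{} = 0
g(5) = mex{0} = 1
g(6) = mex{0} = 1
g(7) = mex{0} = 1
g(8) = mex{0} = 1
g(9) = mex{0} = 1
g(10) = mex{0,1} = 2
So g(10) = 2.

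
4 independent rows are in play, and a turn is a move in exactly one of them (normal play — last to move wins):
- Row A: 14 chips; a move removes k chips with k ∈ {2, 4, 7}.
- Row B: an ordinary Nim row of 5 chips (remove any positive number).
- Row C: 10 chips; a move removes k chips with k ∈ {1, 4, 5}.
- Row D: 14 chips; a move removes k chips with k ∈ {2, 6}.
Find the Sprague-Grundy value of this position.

5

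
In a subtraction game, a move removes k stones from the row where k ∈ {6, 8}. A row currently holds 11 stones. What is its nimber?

1

Compute g(0), g(1), … for moves {6, 8}:
k:     0  1  2  3  4  5  6  7  8  9 10 11
g(k):  0  0  0  0  0  0  1  1  1  1  1  1
So g(11) = 1.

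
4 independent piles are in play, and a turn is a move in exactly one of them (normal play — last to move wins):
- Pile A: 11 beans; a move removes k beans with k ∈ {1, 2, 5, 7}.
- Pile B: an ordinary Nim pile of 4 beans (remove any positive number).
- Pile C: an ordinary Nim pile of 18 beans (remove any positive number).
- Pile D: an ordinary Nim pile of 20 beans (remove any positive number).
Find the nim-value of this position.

For pile A, compute g(0), g(1), … with moves {1, 2, 5, 7}:
k:     0  1  2  3  4  5  6  7  8  9 10 11
g(k):  0  1  2  0  1  2  0  1  2  0  1  2
So g(11) = 2.
Pile B is a plain Nim pile of size 4, so its Grundy value is 4.
Pile C is a plain Nim pile of size 18, so its Grundy value is 18.
Pile D is a plain Nim pile of size 20, so its Grundy value is 20.
By the Sprague-Grundy theorem, the Grundy value of a sum of independent games is the XOR of the component values.
Combined value = 2 XOR 4 XOR 18 XOR 20 = 0.

0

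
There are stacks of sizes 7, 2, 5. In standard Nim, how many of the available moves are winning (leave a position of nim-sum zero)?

0

Nim-sum: 7 ⊕ 2 ⊕ 5 = 0.
The nim-sum is already 0, so every move leaves a nonzero nim-sum — there are no winning moves.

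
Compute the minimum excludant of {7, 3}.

0 is not in the set, so the mex is 0.

0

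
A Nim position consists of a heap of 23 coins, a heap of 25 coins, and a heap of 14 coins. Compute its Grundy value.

Compute the nim-sum pairwise:
23 XOR 25 = 14
14 XOR 14 = 0

0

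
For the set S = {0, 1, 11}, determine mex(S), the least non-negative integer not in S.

2

The values 0, 1 are all present; 2 is the first non-negative integer missing from the set.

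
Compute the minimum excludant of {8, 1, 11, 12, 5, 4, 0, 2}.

3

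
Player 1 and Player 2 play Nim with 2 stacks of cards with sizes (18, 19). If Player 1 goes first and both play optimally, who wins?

Nim-sum: 18 ^ 19 = 1.
The nim-sum is 1 ≠ 0, so this is an N-position: the player to move can win; Player 1 has a winning move.

Player 1 wins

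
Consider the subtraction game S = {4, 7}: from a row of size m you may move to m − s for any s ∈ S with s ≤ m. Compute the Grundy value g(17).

Build the Grundy sequence with g(k) = mex{g(k−s) : s ∈ {4, 7}, s ≤ k}:
k:     0  1  2  3  4  5  6  7  8  9 10 11 12 13 14 15 16 17
g(k):  0  0  0  0  1  1  1  1  2  2  2  0  0  0  0  1  1  1
So g(17) = 1.

1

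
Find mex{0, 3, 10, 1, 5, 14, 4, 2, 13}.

6

The values 0, 1, 2, 3, 4, 5 are all present; 6 is the first non-negative integer missing from the set.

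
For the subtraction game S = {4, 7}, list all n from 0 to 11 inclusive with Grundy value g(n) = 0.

0, 1, 2, 3, 11

Grundy values for subtraction set {4, 7}:
k:     0  1  2  3  4  5  6  7  8  9 10 11
g(k):  0  0  0  0  1  1  1  1  2  2  2  0
The P-positions (g = 0) in 0..11 are 0, 1, 2, 3, 11.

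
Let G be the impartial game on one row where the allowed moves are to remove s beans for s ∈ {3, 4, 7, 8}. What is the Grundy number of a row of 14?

Grundy values for subtraction set {3, 4, 7, 8}:
k:     0  1  2  3  4  5  6  7  8  9 10 11 12 13 14
g(k):  0  0  0  1  1  1  2  2  2  3  3  0  0  0  1
So g(14) = 1.

1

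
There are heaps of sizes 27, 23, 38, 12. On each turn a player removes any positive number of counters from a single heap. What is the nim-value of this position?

38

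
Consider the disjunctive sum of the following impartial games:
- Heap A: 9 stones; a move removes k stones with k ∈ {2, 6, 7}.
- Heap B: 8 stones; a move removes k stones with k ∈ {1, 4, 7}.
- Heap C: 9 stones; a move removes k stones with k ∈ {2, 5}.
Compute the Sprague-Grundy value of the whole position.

1

For heap A, compute g(0), g(1), … with moves {2, 6, 7}:
k:     0  1  2  3  4  5  6  7  8  9
g(k):  0  0  1  1  0  0  1  1  2  0
So g(9) = 0.
Build the Grundy sequence for heap B with g(k) = mex{g(k−s) : s ∈ {1, 4, 7}, s ≤ k}:
k:     0  1  2  3  4  5  6  7  8
g(k):  0  1  0  1  2  0  1  2  0
So g(8) = 0.
Build the Grundy sequence for heap C with g(k) = mex{g(k−s) : s ∈ {2, 5}, s ≤ k}:
k:     0  1  2  3  4  5  6  7  8  9
g(k):  0  0  1  1  0  2  1  0  0  1
So g(9) = 1.
By the Sprague-Grundy theorem, the Grundy value of a sum of independent games is the XOR of the component values.
Combined value = 0 ⊕ 0 ⊕ 1 = 1.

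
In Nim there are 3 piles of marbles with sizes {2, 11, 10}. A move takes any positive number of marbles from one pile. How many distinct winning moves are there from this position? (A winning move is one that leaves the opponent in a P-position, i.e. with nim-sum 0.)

In binary:
  0010  (2)
  1011  (11)
  1010  (10)
  ----
  0011  (3)
The overall nim-sum is X = 3. A pile of size p has a winning move iff p XOR X < p (reduce it to p XOR X).
  2: 2 XOR 3 = 1 < 2 — winning move (to 1).
  11: 11 XOR 3 = 8 < 11 — winning move (to 8).
  10: 10 XOR 3 = 9 < 10 — winning move (to 9).
That gives 3 winning moves.

3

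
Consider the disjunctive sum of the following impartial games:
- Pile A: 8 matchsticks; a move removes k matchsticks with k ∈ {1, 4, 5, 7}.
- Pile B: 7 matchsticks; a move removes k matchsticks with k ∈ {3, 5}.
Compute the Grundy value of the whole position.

2

For pile A, compute g(0), g(1), … with moves {1, 4, 5, 7}:
k:     0  1  2  3  4  5  6  7  8
g(k):  0  1  0  1  2  3  2  3  0
So g(8) = 0.
Build the Grundy sequence for pile B with g(k) = mex{g(k−s) : s ∈ {3, 5}, s ≤ k}:
k:     0  1  2  3  4  5  6  7
g(k):  0  0  0  1  1  1  2  2
So g(7) = 2.
By the Sprague-Grundy theorem, the Grundy value of a sum of independent games is the XOR of the component values.
Combined value = 0 ⊕ 2 = 2.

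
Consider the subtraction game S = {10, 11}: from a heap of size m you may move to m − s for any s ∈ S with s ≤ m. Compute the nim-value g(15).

Grundy values for subtraction set {10, 11}:
k:     0  1  2  3  4  5  6  7  8  9 10 11 12 13 14 15
g(k):  0  0  0  0  0  0  0  0  0  0  1  1  1  1  1  1
So g(15) = 1.

1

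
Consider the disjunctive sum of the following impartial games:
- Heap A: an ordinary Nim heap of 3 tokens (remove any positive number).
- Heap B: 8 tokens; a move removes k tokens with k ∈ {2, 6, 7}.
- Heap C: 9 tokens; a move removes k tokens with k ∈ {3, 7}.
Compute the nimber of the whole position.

0

Heap A is a plain Nim heap of size 3, so its Grundy value is 3.
Build the Grundy sequence for heap B with g(k) = mex{g(k−s) : s ∈ {2, 6, 7}, s ≤ k}:
g(0) = mex{} = 0
g(1) = mex{} = 0
g(2) = mex{0} = 1
g(3) = mex{0} = 1
g(4) = mex{1} = 0
g(5) = mex{1} = 0
g(6) = mex{0} = 1
g(7) = mex{0} = 1
g(8) = mex{0,1} = 2
So g(8) = 2.
Grundy values for heap C (subtraction set {3, 7}):
g(0) = mex{} = 0
g(1) = mex{} = 0
g(2) = mex{} = 0
g(3) = mex{0} = 1
g(4) = mex{0} = 1
g(5) = mex{0} = 1
g(6) = mex{1} = 0
g(7) = mex{0,1} = 2
g(8) = mex{0,1} = 2
g(9) = mex{0} = 1
So g(9) = 1.
The value of a disjunctive sum is the nim-sum of the parts.
Combined value = 3 XOR 2 XOR 1 = 0.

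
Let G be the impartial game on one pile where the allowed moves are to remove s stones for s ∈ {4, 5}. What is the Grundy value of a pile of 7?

1

Compute g(0), g(1), … for moves {4, 5}:
g(0) = mex{} = 0
g(1) = mex{} = 0
g(2) = mex{} = 0
g(3) = mex{} = 0
g(4) = mex{0} = 1
g(5) = mex{0} = 1
g(6) = mex{0} = 1
g(7) = mex{0} = 1
So g(7) = 1.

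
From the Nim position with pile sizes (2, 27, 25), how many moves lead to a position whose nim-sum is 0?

0

Write each in binary and XOR column by column:
  00010  (2)
  11011  (27)
  11001  (25)
  -----
  00000  (0)
The nim-sum is already 0, so every move leaves a nonzero nim-sum — there are no winning moves.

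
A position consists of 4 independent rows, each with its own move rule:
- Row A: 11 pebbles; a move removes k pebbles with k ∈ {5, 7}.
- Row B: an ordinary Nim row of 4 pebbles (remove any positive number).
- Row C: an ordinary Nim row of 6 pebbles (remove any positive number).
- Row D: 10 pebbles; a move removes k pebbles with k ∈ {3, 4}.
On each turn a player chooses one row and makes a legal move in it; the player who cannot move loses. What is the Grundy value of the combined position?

For row A, compute g(0), g(1), … with moves {5, 7}:
k:     0  1  2  3  4  5  6  7  8  9 10 11
g(k):  0  0  0  0  0  1  1  1  1  1  2  2
So g(11) = 2.
Row B is a plain Nim row of size 4, so its Grundy value is 4.
Row C is a plain Nim row of size 6, so its Grundy value is 6.
Build the Grundy sequence for row D with g(k) = mex{g(k−s) : s ∈ {3, 4}, s ≤ k}:
g(0) = mex{} = 0
g(1) = mex{} = 0
g(2) = mex{} = 0
g(3) = mex{0} = 1
g(4) = mex{0} = 1
g(5) = mex{0} = 1
g(6) = mex{0,1} = 2
g(7) = mex{1} = 0
g(8) = mex{1} = 0
g(9) = mex{1,2} = 0
g(10) = mex{0,2} = 1
So g(10) = 1.
By the Sprague-Grundy theorem, the Grundy value of a sum of independent games is the XOR of the component values.
Combined value = 2 XOR 4 XOR 6 XOR 1 = 1.

1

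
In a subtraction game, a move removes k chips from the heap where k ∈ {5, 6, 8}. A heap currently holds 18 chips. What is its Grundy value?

Build the Grundy sequence with g(k) = mex{g(k−s) : s ∈ {5, 6, 8}, s ≤ k}:
k:     0  1  2  3  4  5  6  7  8  9 10 11 12 13 14 15 16 17 18
g(k):  0  0  0  0  0  1  1  1  1  1  2  2  2  0  0  0  0  0  1
So g(18) = 1.

1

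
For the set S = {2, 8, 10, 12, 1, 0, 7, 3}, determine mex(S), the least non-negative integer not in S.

The values 0, 1, 2, 3 are all present; 4 is the first non-negative integer missing from the set.

4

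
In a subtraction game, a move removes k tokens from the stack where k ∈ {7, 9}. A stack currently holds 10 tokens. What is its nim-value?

1

Build the Grundy sequence with g(k) = mex{g(k−s) : s ∈ {7, 9}, s ≤ k}:
k:     0  1  2  3  4  5  6  7  8  9 10
g(k):  0  0  0  0  0  0  0  1  1  1  1
So g(10) = 1.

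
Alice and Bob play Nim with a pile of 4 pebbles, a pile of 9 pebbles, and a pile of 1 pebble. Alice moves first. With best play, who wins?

In binary:
  0100  (4)
  1001  (9)
  0001  (1)
  ----
  1100  (12)
The nim-sum is 12 ≠ 0, so this is an N-position: the player to move can win; Alice has a winning move.

Alice wins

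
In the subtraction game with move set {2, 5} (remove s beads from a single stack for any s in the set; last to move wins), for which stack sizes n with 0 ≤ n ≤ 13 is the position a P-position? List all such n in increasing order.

0, 1, 4, 7, 8, 11

Build the Grundy sequence with g(k) = mex{g(k−s) : s ∈ {2, 5}, s ≤ k}:
k:     0  1  2  3  4  5  6  7  8  9 10 11 12 13
g(k):  0  0  1  1  0  2  1  0  0  1  1  0  2  1
The P-positions (g = 0) in 0..13 are 0, 1, 4, 7, 8, 11.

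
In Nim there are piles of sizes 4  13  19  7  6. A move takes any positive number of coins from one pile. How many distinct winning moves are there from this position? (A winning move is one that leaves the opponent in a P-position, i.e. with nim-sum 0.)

1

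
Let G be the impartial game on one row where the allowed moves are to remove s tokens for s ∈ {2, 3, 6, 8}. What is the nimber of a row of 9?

2

Compute g(0), g(1), … for moves {2, 3, 6, 8}:
k:     0  1  2  3  4  5  6  7  8  9
g(k):  0  0  1  1  2  0  3  1  2  2
So g(9) = 2.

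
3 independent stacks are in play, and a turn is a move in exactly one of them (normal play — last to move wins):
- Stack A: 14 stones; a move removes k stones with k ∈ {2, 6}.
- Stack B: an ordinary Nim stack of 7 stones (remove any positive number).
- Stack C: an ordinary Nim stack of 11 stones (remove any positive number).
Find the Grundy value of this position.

13

Build the Grundy sequence for stack A with g(k) = mex{g(k−s) : s ∈ {2, 6}, s ≤ k}:
k:     0  1  2  3  4  5  6  7  8  9 10 11 12 13 14
g(k):  0  0  1  1  0  0  1  1  0  0  1  1  0  0  1
So g(14) = 1.
Stack B is a plain Nim stack of size 7, so its Grundy value is 7.
Stack C is a plain Nim stack of size 11, so its Grundy value is 11.
By the Sprague-Grundy theorem, the Grundy value of a sum of independent games is the XOR of the component values.
Combined value = 1 ⊕ 7 ⊕ 11 = 13.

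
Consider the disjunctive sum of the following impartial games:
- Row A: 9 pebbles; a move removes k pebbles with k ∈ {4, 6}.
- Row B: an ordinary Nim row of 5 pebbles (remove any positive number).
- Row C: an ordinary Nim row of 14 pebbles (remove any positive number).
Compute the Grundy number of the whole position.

9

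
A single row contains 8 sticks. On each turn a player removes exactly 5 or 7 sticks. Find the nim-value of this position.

Compute g(0), g(1), … for moves {5, 7}:
k:     0  1  2  3  4  5  6  7  8
g(k):  0  0  0  0  0  1  1  1  1
So g(8) = 1.

1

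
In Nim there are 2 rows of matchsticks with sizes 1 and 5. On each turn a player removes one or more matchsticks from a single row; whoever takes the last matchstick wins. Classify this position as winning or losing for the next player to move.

Winning position

Compute the nim-sum pairwise:
1 XOR 5 = 4
The nim-sum is 4 ≠ 0, so this is an N-position: the player to move can win.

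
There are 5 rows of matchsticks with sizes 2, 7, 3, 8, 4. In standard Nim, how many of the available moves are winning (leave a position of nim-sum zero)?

1

Nim-sum: 2 ⊕ 7 ⊕ 3 ⊕ 8 ⊕ 4 = 10.
The overall nim-sum is X = 10. A row of size p has a winning move iff p XOR X < p (reduce it to p XOR X).
  2: 2 XOR 10 = 8 ≥ 2 — no move.
  7: 7 XOR 10 = 13 ≥ 7 — no move.
  3: 3 XOR 10 = 9 ≥ 3 — no move.
  8: 8 XOR 10 = 2 < 8 — winning move (to 2).
  4: 4 XOR 10 = 14 ≥ 4 — no move.
That gives 1 winning move.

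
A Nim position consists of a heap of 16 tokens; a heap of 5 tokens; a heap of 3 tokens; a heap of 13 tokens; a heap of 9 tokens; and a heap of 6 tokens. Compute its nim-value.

Nim-sum: 16 ^ 5 ^ 3 ^ 13 ^ 9 ^ 6 = 20.

20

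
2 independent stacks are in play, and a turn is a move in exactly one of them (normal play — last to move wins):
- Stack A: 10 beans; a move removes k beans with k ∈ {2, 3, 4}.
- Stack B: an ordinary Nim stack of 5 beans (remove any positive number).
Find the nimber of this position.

Build the Grundy sequence for stack A with g(k) = mex{g(k−s) : s ∈ {2, 3, 4}, s ≤ k}:
g(0) = mex{} = 0
g(1) = mex{} = 0
g(2) = mex{0} = 1
g(3) = mex{0} = 1
g(4) = mex{0,1} = 2
g(5) = mex{0,1} = 2
g(6) = mex{1,2} = 0
g(7) = mex{1,2} = 0
g(8) = mex{0,2} = 1
g(9) = mex{0,2} = 1
g(10) = mex{0,1} = 2
So g(10) = 2.
Stack B is a plain Nim stack of size 5, so its Grundy value is 5.
By the Sprague-Grundy theorem, the Grundy value of a sum of independent games is the XOR of the component values.
Combined value = 2 XOR 5 = 7.

7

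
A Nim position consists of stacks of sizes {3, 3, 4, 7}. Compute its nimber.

3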